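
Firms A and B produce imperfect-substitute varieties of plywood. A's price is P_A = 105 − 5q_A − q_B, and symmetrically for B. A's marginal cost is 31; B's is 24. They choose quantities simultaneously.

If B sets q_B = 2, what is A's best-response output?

Firm A's profit: π = q_A(105 − 5q_A − q_B) − 31q_A.
∂π/∂q_A = 74 − 10q_A − q_B = 0 ⇒ q_A = 7.4 − 0.1q_B.
At q_B = 2: q_A = 7.4 − 0.1·2 = 7.2.

7.2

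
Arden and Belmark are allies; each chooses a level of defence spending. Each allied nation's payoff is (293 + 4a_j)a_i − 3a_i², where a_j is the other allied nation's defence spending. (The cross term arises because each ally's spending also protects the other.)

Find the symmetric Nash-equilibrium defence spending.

146.5

Arden's payoff is (293 + 4a_B)a_A − 3a_A².
∂π/∂a_A = 293 + 4a_B − 6a_A = 0, so a_A = 293/6 + (2/3)a_B.
Setting a_A = a_B in the reaction function: a_A = 293/6 + (2/3)a_A, so a_A = (293/6) / (1/3) = 146.5.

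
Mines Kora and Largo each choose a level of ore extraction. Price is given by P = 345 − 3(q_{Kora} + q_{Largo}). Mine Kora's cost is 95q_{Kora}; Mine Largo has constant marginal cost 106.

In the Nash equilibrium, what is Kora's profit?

2523

Mine Kora's profit: π = q_{Kora}(345 − 3(q_{Kora} + q_{Largo})) − 95q_{Kora}.
∂π/∂q_{Kora} = 250 − 6q_{Kora} − 3q_{Largo} = 0, so q_{Kora} = 125/3 − 0.5q_{Largo}.
By the same steps for Largo: q_{Largo} = 239/6 − 0.5q_{Kora}.
Plugging q_{Largo} into Kora's best response: q_{Kora} = 125/3 − 0.5(239/6 − 0.5q_{Kora}) ⇒ 0.75q_{Kora} = 21.75, so q_{Kora} = 29.
Then q_{Largo} = 239/6 − 0.5·29 = 76/3.
Price P = 345 − 3·(163/3) = 182.
Kora's profit: (182 − 95)·29 = 2523.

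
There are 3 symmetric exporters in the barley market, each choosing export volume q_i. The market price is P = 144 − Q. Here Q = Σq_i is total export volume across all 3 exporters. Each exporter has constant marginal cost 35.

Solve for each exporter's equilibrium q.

A representative exporter's profit is π_i = q_i(144 − Q) − 35q_i, with Q = q_i + Σ_{j≠i} q_j.
First-order condition: 109 − 2q_i − Σ_{j≠i} q_j = 0.
With identical exporters, set every q_j = q: then 109 − 2q − 2q = 0, i.e. q = 109/4 = 27.25.

27.25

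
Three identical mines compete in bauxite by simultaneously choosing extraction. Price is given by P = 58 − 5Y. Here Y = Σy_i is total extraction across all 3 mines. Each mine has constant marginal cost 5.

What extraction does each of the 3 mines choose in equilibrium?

A representative mine's profit is π_i = y_i(58 − 5Y) − 5y_i, with Y = y_i + Σ_{j≠i} y_j.
First-order condition: 53 − 10y_i − 5Σ_{j≠i} y_j = 0.
Imposing symmetry (y_j = y for all j) turns Σ_{j≠i} y_j into 2y, so 53 = 20y and y = 2.65.

2.65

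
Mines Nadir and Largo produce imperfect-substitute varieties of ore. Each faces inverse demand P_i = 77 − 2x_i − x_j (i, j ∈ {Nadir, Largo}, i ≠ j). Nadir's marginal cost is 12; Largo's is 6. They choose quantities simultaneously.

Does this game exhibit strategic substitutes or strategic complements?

Mine Nadir's profit: π = x_{Nadir}(77 − 2x_{Nadir} − x_{Largo}) − 12x_{Nadir}.
∂π/∂x_{Nadir} = 65 − 4x_{Nadir} − x_{Largo} = 0 ⇒ x_{Nadir} = 16.25 − 0.25x_{Largo}.
The best-response slope dx_{Nadir}/dx_{Largo} = −0.25 < 0: the reaction function is downward-sloping, so the choices are strategic substitutes.

strategic substitutes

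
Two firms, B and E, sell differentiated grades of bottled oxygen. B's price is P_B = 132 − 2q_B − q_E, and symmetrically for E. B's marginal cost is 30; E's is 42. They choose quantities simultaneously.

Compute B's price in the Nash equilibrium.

Firm B's profit: π = q_B(132 − 2q_B − q_E) − 30q_B.
∂π/∂q_B = 102 − 4q_B − q_E = 0 ⇒ q_B = 25.5 − 0.25q_E.
Similarly q_E = 22.5 − 0.25q_B.
Solving the two reaction functions simultaneously: (1 − (−0.25)(−0.25))q_B = 25.5 − 0.25·22.5, so 0.9375q_B = 19.875 and q_B = 21.2.
Then q_E = 22.5 − 0.25·21.2 = 17.2.
P_B = 132 − 2·21.2 − 17.2 = 72.4.

72.4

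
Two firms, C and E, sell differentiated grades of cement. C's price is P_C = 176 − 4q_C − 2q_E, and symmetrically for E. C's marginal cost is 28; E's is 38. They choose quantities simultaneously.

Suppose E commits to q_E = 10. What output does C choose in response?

Firm C's profit: π = q_C(176 − 4q_C − 2q_E) − 28q_C.
∂π/∂q_C = 148 − 8q_C − 2q_E = 0 ⇒ q_C = 18.5 − 0.25q_E.
At q_E = 10: q_C = 18.5 − 0.25·10 = 16.

16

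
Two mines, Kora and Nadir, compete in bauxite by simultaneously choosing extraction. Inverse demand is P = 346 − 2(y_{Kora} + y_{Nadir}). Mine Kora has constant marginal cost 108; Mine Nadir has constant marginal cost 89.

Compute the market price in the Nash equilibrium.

181

Mine Kora's profit: π = y_{Kora}(346 − 2(y_{Kora} + y_{Nadir})) − 108y_{Kora}.
∂π/∂y_{Kora} = 238 − 4y_{Kora} − 2y_{Nadir} = 0, so y_{Kora} = 59.5 − 0.5y_{Nadir}.
By the same steps for Nadir: y_{Nadir} = 64.25 − 0.5y_{Kora}.
Substituting the second reaction function into the first: y_{Kora} = 59.5 − 0.5(64.25 − 0.5y_{Kora}), which gives 0.75y_{Kora} = 27.375 ⇒ y_{Kora} = 36.5.
Then y_{Nadir} = 64.25 − 0.5·36.5 = 46.
Equilibrium price: P = 346 − 2·82.5 = 181.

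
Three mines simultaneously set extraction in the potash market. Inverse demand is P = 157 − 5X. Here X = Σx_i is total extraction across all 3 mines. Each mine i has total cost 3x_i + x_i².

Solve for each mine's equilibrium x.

A representative mine's profit is π_i = x_i(157 − 5X) − 3x_i − x_i², with X = x_i + Σ_{j≠i} x_j.
First-order condition: 154 − 12x_i − 5Σ_{j≠i} x_j = 0.
With identical mines, set every x_j = x: then 154 − 12x − 10x = 0, i.e. x = 154/22 = 7.

7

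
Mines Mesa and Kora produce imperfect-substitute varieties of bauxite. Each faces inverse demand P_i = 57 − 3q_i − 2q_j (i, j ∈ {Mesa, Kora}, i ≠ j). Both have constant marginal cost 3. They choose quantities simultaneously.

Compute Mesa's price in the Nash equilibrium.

Mine Mesa's profit: π = q_{Mesa}(57 − 3q_{Mesa} − 2q_{Kora}) − 3q_{Mesa}.
∂π/∂q_{Mesa} = 54 − 6q_{Mesa} − 2q_{Kora} = 0 ⇒ q_{Mesa} = 9 − (1/3)q_{Kora}.
The game is symmetric, so in equilibrium q_{Kora} = q_{Mesa}: the reaction function gives (4/3)q_{Mesa} = 9, hence q_{Mesa} = 6.75.
P_{Mesa} = 57 − 3·6.75 − 2·6.75 = 23.25.

23.25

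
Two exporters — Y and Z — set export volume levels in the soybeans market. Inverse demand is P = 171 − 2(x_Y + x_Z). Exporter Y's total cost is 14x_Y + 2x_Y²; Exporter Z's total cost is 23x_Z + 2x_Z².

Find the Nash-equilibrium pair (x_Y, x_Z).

Exporter Y's profit: π = x_Y(171 − 2(x_Y + x_Z)) − 14x_Y − 2x_Y².
∂π/∂x_Y = 157 − 8x_Y − 2x_Z = 0, so x_Y = 19.625 − 0.25x_Z.
By the same steps for Z: x_Z = 18.5 − 0.25x_Y.
Solving the two reaction functions simultaneously: (1 − (−0.25)(−0.25))x_Y = 19.625 − 0.25·18.5, so 0.9375x_Y = 15 and x_Y = 16.
Then x_Z = 18.5 − 0.25·16 = 14.5.

16, 14.5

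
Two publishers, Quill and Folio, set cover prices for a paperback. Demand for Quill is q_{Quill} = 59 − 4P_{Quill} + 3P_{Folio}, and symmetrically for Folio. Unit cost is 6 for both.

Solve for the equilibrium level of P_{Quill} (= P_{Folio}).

16.6

Quill's profit: π = (P_{Quill} − 6)(59 − 4P_{Quill} + 3P_{Folio}).
∂π/∂P_{Quill} = 83 − 8P_{Quill} + 3P_{Folio} = 0 ⇒ P_{Quill} = 10.375 + 0.375P_{Folio}.
Setting P_{Quill} = P_{Folio} in the reaction function: P_{Quill} = 10.375 + 0.375P_{Quill}, so P_{Quill} = 10.375 / 0.625 = 16.6.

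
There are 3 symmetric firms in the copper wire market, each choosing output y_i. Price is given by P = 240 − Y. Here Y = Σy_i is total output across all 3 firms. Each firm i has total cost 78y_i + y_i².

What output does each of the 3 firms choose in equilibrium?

27

A representative firm's profit is π_i = y_i(240 − Y) − 78y_i − y_i², with Y = y_i + Σ_{j≠i} y_j.
First-order condition: 162 − 4y_i − Σ_{j≠i} y_j = 0.
Imposing symmetry (y_j = y for all j) turns Σ_{j≠i} y_j into 2y, so 162 = 6y and y = 27.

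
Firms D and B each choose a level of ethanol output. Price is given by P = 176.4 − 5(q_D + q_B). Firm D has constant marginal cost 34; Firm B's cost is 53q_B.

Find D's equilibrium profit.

578.888

Firm D's profit: π = q_D(176.4 − 5(q_D + q_B)) − 34q_D.
∂π/∂q_D = 142.4 − 10q_D − 5q_B = 0, so q_D = 14.24 − 0.5q_B.
By the same steps for B: q_B = 12.34 − 0.5q_D.
Plugging q_B into D's best response: q_D = 14.24 − 0.5(12.34 − 0.5q_D) ⇒ 0.75q_D = 8.07, so q_D = 10.76.
Then q_B = 12.34 − 0.5·10.76 = 6.96.
Price P = 176.4 − 5·17.72 = 87.8.
D's profit: (87.8 − 34)·10.76 = 578.888.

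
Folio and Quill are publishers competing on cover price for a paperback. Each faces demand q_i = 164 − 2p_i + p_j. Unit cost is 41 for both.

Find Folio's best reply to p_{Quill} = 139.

96.25

Folio's profit: π = (p_{Folio} − 41)(164 − 2p_{Folio} + p_{Quill}).
∂π/∂p_{Folio} = 246 − 4p_{Folio} + p_{Quill} = 0 ⇒ p_{Folio} = 61.5 + 0.25p_{Quill}.
At p_{Quill} = 139: p_{Folio} = 61.5 + 0.25·139 = 96.25.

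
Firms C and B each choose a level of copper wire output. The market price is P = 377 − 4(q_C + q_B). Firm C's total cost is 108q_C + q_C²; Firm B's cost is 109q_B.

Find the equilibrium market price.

Firm C's profit: π = q_C(377 − 4(q_C + q_B)) − 108q_C − q_C².
∂π/∂q_C = 269 − 10q_C − 4q_B = 0, so q_C = 26.9 − 0.4q_B.
For B: ∂π/∂q_B = 268 − 8q_B − 4q_C = 0 ⇒ q_B = 33.5 − 0.5q_C.
Substituting the second reaction function into the first: q_C = 26.9 − 0.4(33.5 − 0.5q_C), which gives 0.8q_C = 13.5 ⇒ q_C = 16.875.
Then q_B = 33.5 − 0.5·16.875 = 25.0625.
Equilibrium price: P = 377 − 4·41.9375 = 209.25.

209.25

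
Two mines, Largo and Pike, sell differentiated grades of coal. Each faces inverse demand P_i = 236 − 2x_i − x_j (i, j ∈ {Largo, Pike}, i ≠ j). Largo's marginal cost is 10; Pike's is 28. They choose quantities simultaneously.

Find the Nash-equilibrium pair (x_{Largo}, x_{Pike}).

Mine Largo's profit: π = x_{Largo}(236 − 2x_{Largo} − x_{Pike}) − 10x_{Largo}.
∂π/∂x_{Largo} = 226 − 4x_{Largo} − x_{Pike} = 0 ⇒ x_{Largo} = 56.5 − 0.25x_{Pike}.
Similarly x_{Pike} = 52 − 0.25x_{Largo}.
Substituting the second reaction function into the first: x_{Largo} = 56.5 − 0.25(52 − 0.25x_{Largo}), which gives 0.9375x_{Largo} = 43.5 ⇒ x_{Largo} = 46.4.
Then x_{Pike} = 52 − 0.25·46.4 = 40.4.

46.4, 40.4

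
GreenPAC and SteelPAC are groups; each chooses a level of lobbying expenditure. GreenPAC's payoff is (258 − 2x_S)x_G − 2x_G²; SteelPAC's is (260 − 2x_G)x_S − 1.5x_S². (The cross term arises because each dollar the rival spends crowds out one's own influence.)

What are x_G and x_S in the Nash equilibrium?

31.75, 65.5

Expanding GreenPAC's payoff: 258x_G − 2x_Sx_G − 2x_G².
∂π/∂x_G = 258 − 2x_S − 4x_G = 0, so x_G = 64.5 − 0.5x_S.
Likewise for SteelPAC: x_S = 260/3 − (2/3)x_G.
Substituting the second reaction function into the first: x_G = 64.5 − 0.5(260/3 − (2/3)x_G), which gives (2/3)x_G = 127/6 ⇒ x_G = 31.75.
Then x_S = 260/3 − (2/3)·31.75 = 65.5.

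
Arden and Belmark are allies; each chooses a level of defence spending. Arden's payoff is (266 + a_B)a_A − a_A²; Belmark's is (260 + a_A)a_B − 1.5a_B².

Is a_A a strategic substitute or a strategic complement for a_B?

strategic complements

Expanding Arden's payoff: 266a_A + a_Ba_A − a_A².
∂π/∂a_A = 266 + a_B − 2a_A = 0, so a_A = 133 + 0.5a_B.
The best-response slope da_A/da_B = 0.5 > 0: the reaction function is upward-sloping, so the choices are strategic complements.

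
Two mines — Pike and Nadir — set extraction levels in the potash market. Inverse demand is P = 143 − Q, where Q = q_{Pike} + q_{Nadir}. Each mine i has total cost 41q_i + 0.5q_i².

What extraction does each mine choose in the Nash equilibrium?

25.5

Mine Pike's profit: π = q_{Pike}(143 − (q_{Pike} + q_{Nadir})) − 41q_{Pike} − 0.5q_{Pike}².
∂π/∂q_{Pike} = 102 − 3q_{Pike} − q_{Nadir} = 0, so q_{Pike} = 34 − (1/3)q_{Nadir}.
Setting q_{Pike} = q_{Nadir} in the reaction function: q_{Pike} = 34 − (1/3)q_{Pike}, so q_{Pike} = 34 / (4/3) = 25.5.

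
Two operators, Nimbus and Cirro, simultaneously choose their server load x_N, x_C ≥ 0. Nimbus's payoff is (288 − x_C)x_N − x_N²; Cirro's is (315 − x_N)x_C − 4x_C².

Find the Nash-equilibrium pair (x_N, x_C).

Expanding Nimbus's payoff: 288x_N − x_Cx_N − x_N².
∂π/∂x_N = 288 − x_C − 2x_N = 0, so x_N = 144 − 0.5x_C.
Likewise for Cirro: x_C = 39.375 − 0.125x_N.
Plugging x_C into Nimbus's best response: x_N = 144 − 0.5(39.375 − 0.125x_N) ⇒ 0.9375x_N = 124.3125, so x_N = 132.6.
Then x_C = 39.375 − 0.125·132.6 = 22.8.

132.6, 22.8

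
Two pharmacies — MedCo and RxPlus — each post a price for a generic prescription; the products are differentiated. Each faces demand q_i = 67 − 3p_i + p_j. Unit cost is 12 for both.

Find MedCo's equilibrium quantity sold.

MedCo's profit: π = (p_{MedCo} − 12)(67 − 3p_{MedCo} + p_{RxPlus}).
∂π/∂p_{MedCo} = 103 − 6p_{MedCo} + p_{RxPlus} = 0 ⇒ p_{MedCo} = 103/6 + (1/6)p_{RxPlus}.
Setting p_{MedCo} = p_{RxPlus} in the reaction function: p_{MedCo} = 103/6 + (1/6)p_{MedCo}, so p_{MedCo} = (103/6) / (5/6) = 20.6.
q_{MedCo} = 67 − 3·20.6 + 20.6 = 25.8.

25.8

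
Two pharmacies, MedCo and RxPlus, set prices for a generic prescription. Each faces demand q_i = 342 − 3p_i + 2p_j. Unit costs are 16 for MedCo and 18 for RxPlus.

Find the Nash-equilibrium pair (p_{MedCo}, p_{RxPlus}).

MedCo's profit: π = (p_{MedCo} − 16)(342 − 3p_{MedCo} + 2p_{RxPlus}).
∂π/∂p_{MedCo} = 390 − 6p_{MedCo} + 2p_{RxPlus} = 0 ⇒ p_{MedCo} = 65 + (1/3)p_{RxPlus}.
Similarly p_{RxPlus} = 66 + (1/3)p_{MedCo}.
Plugging p_{RxPlus} into MedCo's best response: p_{MedCo} = 65 + (1/3)(66 + (1/3)p_{MedCo}) ⇒ (8/9)p_{MedCo} = 87, so p_{MedCo} = 97.875.
Then p_{RxPlus} = 66 + (1/3)·97.875 = 98.625.

97.875, 98.625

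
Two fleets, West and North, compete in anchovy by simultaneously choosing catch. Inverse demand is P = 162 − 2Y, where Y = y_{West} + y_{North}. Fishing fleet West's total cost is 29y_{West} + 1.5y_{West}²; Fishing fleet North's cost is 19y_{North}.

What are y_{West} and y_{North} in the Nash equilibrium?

Fishing fleet West's profit: π = y_{West}(162 − 2(y_{West} + y_{North})) − 29y_{West} − 1.5y_{West}².
∂π/∂y_{West} = 133 − 7y_{West} − 2y_{North} = 0, so y_{West} = 19 − (2/7)y_{North}.
For North: ∂π/∂y_{North} = 143 − 4y_{North} − 2y_{West} = 0 ⇒ y_{North} = 35.75 − 0.5y_{West}.
Plugging y_{North} into West's best response: y_{West} = 19 − (2/7)(35.75 − 0.5y_{West}) ⇒ (6/7)y_{West} = 123/14, so y_{West} = 10.25.
Then y_{North} = 35.75 − 0.5·10.25 = 30.625.

10.25, 30.625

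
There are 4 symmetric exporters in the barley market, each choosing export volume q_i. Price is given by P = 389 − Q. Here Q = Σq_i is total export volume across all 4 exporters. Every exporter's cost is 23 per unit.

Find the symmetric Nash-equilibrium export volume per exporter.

A representative exporter's profit is π_i = q_i(389 − Q) − 23q_i, with Q = q_i + Σ_{j≠i} q_j.
First-order condition: 366 − 2q_i − Σ_{j≠i} q_j = 0.
With identical exporters, set every q_j = q: then 366 − 2q − 3q = 0, i.e. q = 366/5 = 73.2.

73.2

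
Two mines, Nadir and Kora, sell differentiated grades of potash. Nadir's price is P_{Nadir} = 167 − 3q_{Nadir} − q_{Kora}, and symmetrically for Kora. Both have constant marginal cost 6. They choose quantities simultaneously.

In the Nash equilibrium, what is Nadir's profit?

Mine Nadir's profit: π = q_{Nadir}(167 − 3q_{Nadir} − q_{Kora}) − 6q_{Nadir}.
∂π/∂q_{Nadir} = 161 − 6q_{Nadir} − q_{Kora} = 0 ⇒ q_{Nadir} = 161/6 − (1/6)q_{Kora}.
By symmetry q_{Kora} = q_{Nadir}; substituting into the reaction function, (7/6)q_{Nadir} = 161/6 and q_{Nadir} = 23.
P_{Nadir} = 167 − 3·23 − 23 = 75.
Profit = (75 − 6)·23 = 1587.

1587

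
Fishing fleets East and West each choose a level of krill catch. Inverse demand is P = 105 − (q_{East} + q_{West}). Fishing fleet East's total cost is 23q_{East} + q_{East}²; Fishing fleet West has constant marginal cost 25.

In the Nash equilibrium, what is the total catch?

Fishing fleet East's profit: π = q_{East}(105 − (q_{East} + q_{West})) − 23q_{East} − q_{East}².
∂π/∂q_{East} = 82 − 4q_{East} − q_{West} = 0, so q_{East} = 20.5 − 0.25q_{West}.
For West: ∂π/∂q_{West} = 80 − 2q_{West} − q_{East} = 0 ⇒ q_{West} = 40 − 0.5q_{East}.
Plugging q_{West} into East's best response: q_{East} = 20.5 − 0.25(40 − 0.5q_{East}) ⇒ 0.875q_{East} = 10.5, so q_{East} = 12.
Then q_{West} = 40 − 0.5·12 = 34.
Total catch: 12 + 34 = 46.

46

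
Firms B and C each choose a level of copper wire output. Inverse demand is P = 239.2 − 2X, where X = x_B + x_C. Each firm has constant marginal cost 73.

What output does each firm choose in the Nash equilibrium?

27.7

Firm B's profit: π = x_B(239.2 − 2(x_B + x_C)) − 73x_B.
∂π/∂x_B = 166.2 − 4x_B − 2x_C = 0, so x_B = 41.55 − 0.5x_C.
By symmetry x_C = x_B; substituting into the reaction function, 1.5x_B = 41.55 and x_B = 27.7.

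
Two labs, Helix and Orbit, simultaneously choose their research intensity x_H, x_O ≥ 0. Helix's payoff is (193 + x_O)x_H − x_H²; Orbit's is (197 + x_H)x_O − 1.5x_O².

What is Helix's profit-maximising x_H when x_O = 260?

Expanding Helix's payoff: 193x_H + x_Ox_H − x_H².
∂π/∂x_H = 193 + x_O − 2x_H = 0, so x_H = 96.5 + 0.5x_O.
At x_O = 260: x_H = 96.5 + 0.5·260 = 226.5.

226.5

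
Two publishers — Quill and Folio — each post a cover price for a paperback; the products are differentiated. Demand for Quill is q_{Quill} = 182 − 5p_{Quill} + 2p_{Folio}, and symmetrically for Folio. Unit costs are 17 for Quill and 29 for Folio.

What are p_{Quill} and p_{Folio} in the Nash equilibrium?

34.625, 39.625

Quill's profit: π = (p_{Quill} − 17)(182 − 5p_{Quill} + 2p_{Folio}).
∂π/∂p_{Quill} = 267 − 10p_{Quill} + 2p_{Folio} = 0 ⇒ p_{Quill} = 26.7 + 0.2p_{Folio}.
Similarly p_{Folio} = 32.7 + 0.2p_{Quill}.
Substituting the second reaction function into the first: p_{Quill} = 26.7 + 0.2(32.7 + 0.2p_{Quill}), which gives 0.96p_{Quill} = 33.24 ⇒ p_{Quill} = 34.625.
Then p_{Folio} = 32.7 + 0.2·34.625 = 39.625.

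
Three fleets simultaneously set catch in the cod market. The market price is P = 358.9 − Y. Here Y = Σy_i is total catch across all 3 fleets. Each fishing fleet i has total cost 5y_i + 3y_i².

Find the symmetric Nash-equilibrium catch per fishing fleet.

A representative fishing fleet's profit is π_i = y_i(358.9 − Y) − 5y_i − 3y_i², with Y = y_i + Σ_{j≠i} y_j.
First-order condition: 353.9 − 8y_i − Σ_{j≠i} y_j = 0.
With identical fishing fleets, set every y_j = y: then 353.9 − 8y − 2y = 0, i.e. y = 353.9/10 = 35.39.

35.39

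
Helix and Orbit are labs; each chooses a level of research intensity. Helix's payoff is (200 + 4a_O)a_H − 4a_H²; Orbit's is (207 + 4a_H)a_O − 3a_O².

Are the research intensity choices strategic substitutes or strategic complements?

strategic complements

Expanding Helix's payoff: 200a_H + 4a_Oa_H − 4a_H².
∂π/∂a_H = 200 + 4a_O − 8a_H = 0, so a_H = 25 + 0.5a_O.
The best-response slope da_H/da_O = 0.5 > 0: the reaction function is upward-sloping, so the choices are strategic complements.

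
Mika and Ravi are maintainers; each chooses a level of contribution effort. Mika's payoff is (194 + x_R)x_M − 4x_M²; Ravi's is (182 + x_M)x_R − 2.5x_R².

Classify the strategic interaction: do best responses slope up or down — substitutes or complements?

Expanding Mika's payoff: 194x_M + x_Rx_M − 4x_M².
∂π/∂x_M = 194 + x_R − 8x_M = 0, so x_M = 24.25 + 0.125x_R.
The best-response slope dx_M/dx_R = 0.125 > 0: the reaction function is upward-sloping, so the choices are strategic complements.

strategic complements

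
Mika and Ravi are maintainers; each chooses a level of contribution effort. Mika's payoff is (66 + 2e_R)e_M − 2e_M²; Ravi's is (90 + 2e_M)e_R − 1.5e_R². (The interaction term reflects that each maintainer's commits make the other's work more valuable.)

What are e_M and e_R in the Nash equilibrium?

47.25, 61.5

Expanding Mika's payoff: 66e_M + 2e_Re_M − 2e_M².
∂π/∂e_M = 66 + 2e_R − 4e_M = 0, so e_M = 16.5 + 0.5e_R.
Likewise for Ravi: e_R = 30 + (2/3)e_M.
Substituting the second reaction function into the first: e_M = 16.5 + 0.5(30 + (2/3)e_M), which gives (2/3)e_M = 31.5 ⇒ e_M = 47.25.
Then e_R = 30 + (2/3)·47.25 = 61.5.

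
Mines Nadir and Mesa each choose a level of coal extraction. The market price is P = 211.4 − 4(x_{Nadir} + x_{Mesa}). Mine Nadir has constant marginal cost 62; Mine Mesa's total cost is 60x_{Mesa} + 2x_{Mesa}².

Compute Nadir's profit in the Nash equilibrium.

880.9024

Mine Nadir's profit: π = x_{Nadir}(211.4 − 4(x_{Nadir} + x_{Mesa})) − 62x_{Nadir}.
∂π/∂x_{Nadir} = 149.4 − 8x_{Nadir} − 4x_{Mesa} = 0, so x_{Nadir} = 18.675 − 0.5x_{Mesa}.
For Mesa: ∂π/∂x_{Mesa} = 151.4 − 12x_{Mesa} − 4x_{Nadir} = 0 ⇒ x_{Mesa} = 757/60 − (1/3)x_{Nadir}.
Plugging x_{Mesa} into Nadir's best response: x_{Nadir} = 18.675 − 0.5(757/60 − (1/3)x_{Nadir}) ⇒ (5/6)x_{Nadir} = 371/30, so x_{Nadir} = 14.84.
Then x_{Mesa} = 757/60 − (1/3)·14.84 = 7.67.
Price P = 211.4 − 4·22.51 = 121.36.
Nadir's profit: (121.36 − 62)·14.84 = 880.9024.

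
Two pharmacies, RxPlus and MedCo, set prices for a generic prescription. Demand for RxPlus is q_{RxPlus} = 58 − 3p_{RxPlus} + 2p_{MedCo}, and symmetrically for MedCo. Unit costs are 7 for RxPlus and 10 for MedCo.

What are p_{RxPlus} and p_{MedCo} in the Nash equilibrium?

20.3125, 21.4375

RxPlus's profit: π = (p_{RxPlus} − 7)(58 − 3p_{RxPlus} + 2p_{MedCo}).
∂π/∂p_{RxPlus} = 79 − 6p_{RxPlus} + 2p_{MedCo} = 0 ⇒ p_{RxPlus} = 79/6 + (1/3)p_{MedCo}.
Similarly p_{MedCo} = 44/3 + (1/3)p_{RxPlus}.
Substituting the second reaction function into the first: p_{RxPlus} = 79/6 + (1/3)(44/3 + (1/3)p_{RxPlus}), which gives (8/9)p_{RxPlus} = 325/18 ⇒ p_{RxPlus} = 20.3125.
Then p_{MedCo} = 44/3 + (1/3)·20.3125 = 21.4375.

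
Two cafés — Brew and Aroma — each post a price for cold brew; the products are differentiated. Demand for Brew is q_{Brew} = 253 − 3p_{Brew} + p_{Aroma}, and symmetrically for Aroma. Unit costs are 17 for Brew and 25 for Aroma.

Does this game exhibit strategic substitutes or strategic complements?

strategic complements

Brew's profit: π = (p_{Brew} − 17)(253 − 3p_{Brew} + p_{Aroma}).
∂π/∂p_{Brew} = 304 − 6p_{Brew} + p_{Aroma} = 0 ⇒ p_{Brew} = 152/3 + (1/6)p_{Aroma}.
The best-response slope dp_{Brew}/dp_{Aroma} = 1/6 > 0: the reaction function is upward-sloping, so the choices are strategic complements.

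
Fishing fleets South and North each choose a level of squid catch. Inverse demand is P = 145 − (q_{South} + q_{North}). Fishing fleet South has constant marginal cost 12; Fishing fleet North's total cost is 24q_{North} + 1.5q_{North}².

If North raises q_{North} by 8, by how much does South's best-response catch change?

Fishing fleet South's profit: π = q_{South}(145 − (q_{South} + q_{North})) − 12q_{South}.
∂π/∂q_{South} = 133 − 2q_{South} − q_{North} = 0, so q_{South} = 66.5 − 0.5q_{North}.
The reaction-function slope is −0.5, so an 8-unit rise in q_{North} moves q_{South} by −0.5 × 8 = −4. South's best response falls — the actions are strategic substitutes.

-4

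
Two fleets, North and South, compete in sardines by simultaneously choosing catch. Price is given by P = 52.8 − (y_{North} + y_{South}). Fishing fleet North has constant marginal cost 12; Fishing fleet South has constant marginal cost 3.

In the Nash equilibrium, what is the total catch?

30.2

Fishing fleet North's profit: π = y_{North}(52.8 − (y_{North} + y_{South})) − 12y_{North}.
∂π/∂y_{North} = 40.8 − 2y_{North} − y_{South} = 0, so y_{North} = 20.4 − 0.5y_{South}.
By the same steps for South: y_{South} = 24.9 − 0.5y_{North}.
Plugging y_{South} into North's best response: y_{North} = 20.4 − 0.5(24.9 − 0.5y_{North}) ⇒ 0.75y_{North} = 7.95, so y_{North} = 10.6.
Then y_{South} = 24.9 − 0.5·10.6 = 19.6.
Total catch: 10.6 + 19.6 = 30.2.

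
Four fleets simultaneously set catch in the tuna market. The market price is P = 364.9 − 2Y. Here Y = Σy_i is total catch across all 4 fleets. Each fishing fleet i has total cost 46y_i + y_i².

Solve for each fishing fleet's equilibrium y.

26.575

A representative fishing fleet's profit is π_i = y_i(364.9 − 2Y) − 46y_i − y_i², with Y = y_i + Σ_{j≠i} y_j.
First-order condition: 318.9 − 6y_i − 2Σ_{j≠i} y_j = 0.
In a symmetric equilibrium every fishing fleet chooses the same y, so Σ_{j≠i} y_j = 3y. The condition becomes 318.9 − 12y = 0, giving y = 318.9/12 = 26.575.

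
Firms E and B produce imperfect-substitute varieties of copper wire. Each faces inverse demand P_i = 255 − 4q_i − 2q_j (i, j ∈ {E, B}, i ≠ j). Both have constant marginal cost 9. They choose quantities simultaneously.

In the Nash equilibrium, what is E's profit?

2420.64

Firm E's profit: π = q_E(255 − 4q_E − 2q_B) − 9q_E.
∂π/∂q_E = 246 − 8q_E − 2q_B = 0 ⇒ q_E = 30.75 − 0.25q_B.
Setting q_E = q_B in the reaction function: q_E = 30.75 − 0.25q_E, so q_E = 30.75 / 1.25 = 24.6.
P_E = 255 − 4·24.6 − 2·24.6 = 107.4.
Profit = (107.4 − 9)·24.6 = 2420.64.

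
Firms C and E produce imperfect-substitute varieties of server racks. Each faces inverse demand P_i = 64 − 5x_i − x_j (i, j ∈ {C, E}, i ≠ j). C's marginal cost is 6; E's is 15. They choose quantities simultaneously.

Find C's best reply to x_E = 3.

5.5

Firm C's profit: π = x_C(64 − 5x_C − x_E) − 6x_C.
∂π/∂x_C = 58 − 10x_C − x_E = 0 ⇒ x_C = 5.8 − 0.1x_E.
At x_E = 3: x_C = 5.8 − 0.1·3 = 5.5.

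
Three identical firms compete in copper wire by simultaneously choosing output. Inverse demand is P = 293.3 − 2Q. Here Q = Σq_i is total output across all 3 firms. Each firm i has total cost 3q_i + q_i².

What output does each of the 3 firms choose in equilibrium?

29.03

A representative firm's profit is π_i = q_i(293.3 − 2Q) − 3q_i − q_i², with Q = q_i + Σ_{j≠i} q_j.
First-order condition: 290.3 − 6q_i − 2Σ_{j≠i} q_j = 0.
With identical firms, set every q_j = q: then 290.3 − 6q − 4q = 0, i.e. q = 290.3/10 = 29.03.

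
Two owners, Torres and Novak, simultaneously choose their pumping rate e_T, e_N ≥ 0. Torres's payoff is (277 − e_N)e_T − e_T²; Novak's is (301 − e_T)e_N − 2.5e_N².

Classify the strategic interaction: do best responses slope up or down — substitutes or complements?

strategic substitutes

Expanding Torres's payoff: 277e_T − e_Ne_T − e_T².
∂π/∂e_T = 277 − e_N − 2e_T = 0, so e_T = 138.5 − 0.5e_N.
The best-response slope de_T/de_N = −0.5 < 0: the reaction function is downward-sloping, so the choices are strategic substitutes.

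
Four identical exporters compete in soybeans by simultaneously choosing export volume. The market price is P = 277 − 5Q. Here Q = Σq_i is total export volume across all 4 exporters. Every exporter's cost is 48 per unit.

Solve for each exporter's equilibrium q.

9.16

A representative exporter's profit is π_i = q_i(277 − 5Q) − 48q_i, with Q = q_i + Σ_{j≠i} q_j.
First-order condition: 229 − 10q_i − 5Σ_{j≠i} q_j = 0.
Imposing symmetry (q_j = q for all j) turns Σ_{j≠i} q_j into 3q, so 229 = 25q and q = 9.16.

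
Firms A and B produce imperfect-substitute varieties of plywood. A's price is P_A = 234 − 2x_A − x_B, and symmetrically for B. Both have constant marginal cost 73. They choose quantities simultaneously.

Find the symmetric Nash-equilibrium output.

Firm A's profit: π = x_A(234 − 2x_A − x_B) − 73x_A.
∂π/∂x_A = 161 − 4x_A − x_B = 0 ⇒ x_A = 40.25 − 0.25x_B.
By symmetry x_B = x_A; substituting into the reaction function, 1.25x_A = 40.25 and x_A = 32.2.

32.2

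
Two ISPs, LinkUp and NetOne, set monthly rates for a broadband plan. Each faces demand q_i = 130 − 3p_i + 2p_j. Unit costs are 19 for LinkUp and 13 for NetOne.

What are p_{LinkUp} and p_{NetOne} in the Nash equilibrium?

LinkUp's profit: π = (p_{LinkUp} − 19)(130 − 3p_{LinkUp} + 2p_{NetOne}).
∂π/∂p_{LinkUp} = 187 − 6p_{LinkUp} + 2p_{NetOne} = 0 ⇒ p_{LinkUp} = 187/6 + (1/3)p_{NetOne}.
Similarly p_{NetOne} = 169/6 + (1/3)p_{LinkUp}.
Plugging p_{NetOne} into LinkUp's best response: p_{LinkUp} = 187/6 + (1/3)(169/6 + (1/3)p_{LinkUp}) ⇒ (8/9)p_{LinkUp} = 365/9, so p_{LinkUp} = 45.625.
Then p_{NetOne} = 169/6 + (1/3)·45.625 = 43.375.

45.625, 43.375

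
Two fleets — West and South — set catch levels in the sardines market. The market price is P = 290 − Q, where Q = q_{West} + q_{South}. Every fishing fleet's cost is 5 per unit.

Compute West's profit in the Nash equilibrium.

Fishing fleet West's profit: π = q_{West}(290 − (q_{West} + q_{South})) − 5q_{West}.
∂π/∂q_{West} = 285 − 2q_{West} − q_{South} = 0, so q_{West} = 142.5 − 0.5q_{South}.
The game is symmetric, so in equilibrium q_{South} = q_{West}: the reaction function gives 1.5q_{West} = 142.5, hence q_{West} = 95.
Price P = 290 − 190 = 100.
West's profit: (100 − 5)·95 = 9025.

9025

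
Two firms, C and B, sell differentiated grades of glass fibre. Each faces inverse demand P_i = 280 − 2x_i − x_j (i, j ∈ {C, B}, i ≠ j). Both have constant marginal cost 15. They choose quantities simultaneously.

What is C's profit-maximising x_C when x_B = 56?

52.25

Firm C's profit: π = x_C(280 − 2x_C − x_B) − 15x_C.
∂π/∂x_C = 265 − 4x_C − x_B = 0 ⇒ x_C = 66.25 − 0.25x_B.
At x_B = 56: x_C = 66.25 − 0.25·56 = 52.25.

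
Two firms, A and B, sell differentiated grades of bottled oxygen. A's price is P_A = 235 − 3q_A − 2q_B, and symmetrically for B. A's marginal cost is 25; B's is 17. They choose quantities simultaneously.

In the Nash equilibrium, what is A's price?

102.25

Firm A's profit: π = q_A(235 − 3q_A − 2q_B) − 25q_A.
∂π/∂q_A = 210 − 6q_A − 2q_B = 0 ⇒ q_A = 35 − (1/3)q_B.
Similarly q_B = 109/3 − (1/3)q_A.
Plugging q_B into A's best response: q_A = 35 − (1/3)(109/3 − (1/3)q_A) ⇒ (8/9)q_A = 206/9, so q_A = 25.75.
Then q_B = 109/3 − (1/3)·25.75 = 27.75.
P_A = 235 − 3·25.75 − 2·27.75 = 102.25.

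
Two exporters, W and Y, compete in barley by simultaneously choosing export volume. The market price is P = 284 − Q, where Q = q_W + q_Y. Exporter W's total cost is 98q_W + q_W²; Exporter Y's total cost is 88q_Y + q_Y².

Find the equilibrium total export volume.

76.4

Exporter W's profit: π = q_W(284 − (q_W + q_Y)) − 98q_W − q_W².
∂π/∂q_W = 186 − 4q_W − q_Y = 0, so q_W = 46.5 − 0.25q_Y.
By the same steps for Y: q_Y = 49 − 0.25q_W.
Plugging q_Y into W's best response: q_W = 46.5 − 0.25(49 − 0.25q_W) ⇒ 0.9375q_W = 34.25, so q_W = 548/15.
Then q_Y = 49 − 0.25·(548/15) = 598/15.
Total export volume: 548/15 + 598/15 = 76.4.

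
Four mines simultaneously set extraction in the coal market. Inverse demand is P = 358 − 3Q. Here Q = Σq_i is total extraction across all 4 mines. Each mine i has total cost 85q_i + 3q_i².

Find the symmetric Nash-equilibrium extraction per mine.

A representative mine's profit is π_i = q_i(358 − 3Q) − 85q_i − 3q_i², with Q = q_i + Σ_{j≠i} q_j.
First-order condition: 273 − 12q_i − 3Σ_{j≠i} q_j = 0.
With identical mines, set every q_j = q: then 273 − 12q − 9q = 0, i.e. q = 273/21 = 13.

13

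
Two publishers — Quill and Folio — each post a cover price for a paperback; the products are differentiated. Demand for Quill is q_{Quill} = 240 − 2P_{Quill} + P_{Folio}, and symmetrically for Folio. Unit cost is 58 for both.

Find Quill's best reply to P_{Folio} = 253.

Quill's profit: π = (P_{Quill} − 58)(240 − 2P_{Quill} + P_{Folio}).
∂π/∂P_{Quill} = 356 − 4P_{Quill} + P_{Folio} = 0 ⇒ P_{Quill} = 89 + 0.25P_{Folio}.
At P_{Folio} = 253: P_{Quill} = 89 + 0.25·253 = 152.25.

152.25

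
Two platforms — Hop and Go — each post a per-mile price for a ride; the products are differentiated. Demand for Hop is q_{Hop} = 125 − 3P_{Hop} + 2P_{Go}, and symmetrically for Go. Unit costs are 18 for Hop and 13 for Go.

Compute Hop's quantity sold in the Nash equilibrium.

Hop's profit: π = (P_{Hop} − 18)(125 − 3P_{Hop} + 2P_{Go}).
∂π/∂P_{Hop} = 179 − 6P_{Hop} + 2P_{Go} = 0 ⇒ P_{Hop} = 179/6 + (1/3)P_{Go}.
Similarly P_{Go} = 82/3 + (1/3)P_{Hop}.
Solving the two reaction functions simultaneously: (1 − (1/3)(1/3))P_{Hop} = 179/6 + (1/3)·(82/3), so (8/9)P_{Hop} = 701/18 and P_{Hop} = 43.8125.
Then P_{Go} = 82/3 + (1/3)·43.8125 = 41.9375.
q_{Hop} = 125 − 3·43.8125 + 2·41.9375 = 77.4375.

77.4375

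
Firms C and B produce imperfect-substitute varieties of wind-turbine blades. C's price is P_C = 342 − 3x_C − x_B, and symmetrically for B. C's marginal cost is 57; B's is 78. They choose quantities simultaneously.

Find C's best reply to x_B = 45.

Firm C's profit: π = x_C(342 − 3x_C − x_B) − 57x_C.
∂π/∂x_C = 285 − 6x_C − x_B = 0 ⇒ x_C = 47.5 − (1/6)x_B.
At x_B = 45: x_C = 47.5 − (1/6)·45 = 40.

40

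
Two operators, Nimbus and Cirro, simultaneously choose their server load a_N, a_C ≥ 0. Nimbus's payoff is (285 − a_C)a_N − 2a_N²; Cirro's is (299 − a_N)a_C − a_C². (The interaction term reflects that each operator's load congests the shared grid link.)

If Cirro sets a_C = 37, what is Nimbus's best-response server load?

62

Expanding Nimbus's payoff: 285a_N − a_Ca_N − 2a_N².
∂π/∂a_N = 285 − a_C − 4a_N = 0, so a_N = 71.25 − 0.25a_C.
At a_C = 37: a_N = 71.25 − 0.25·37 = 62.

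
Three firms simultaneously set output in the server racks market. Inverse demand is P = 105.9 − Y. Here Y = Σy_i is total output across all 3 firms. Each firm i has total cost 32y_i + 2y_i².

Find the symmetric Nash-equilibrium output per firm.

9.2375

A representative firm's profit is π_i = y_i(105.9 − Y) − 32y_i − 2y_i², with Y = y_i + Σ_{j≠i} y_j.
First-order condition: 73.9 − 6y_i − Σ_{j≠i} y_j = 0.
With identical firms, set every y_j = y: then 73.9 − 6y − 2y = 0, i.e. y = 73.9/8 = 9.2375.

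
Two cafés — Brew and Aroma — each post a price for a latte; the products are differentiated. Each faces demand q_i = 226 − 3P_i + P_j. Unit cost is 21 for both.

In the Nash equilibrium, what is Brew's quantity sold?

Brew's profit: π = (P_{Brew} − 21)(226 − 3P_{Brew} + P_{Aroma}).
∂π/∂P_{Brew} = 289 − 6P_{Brew} + P_{Aroma} = 0 ⇒ P_{Brew} = 289/6 + (1/6)P_{Aroma}.
The game is symmetric, so in equilibrium P_{Aroma} = P_{Brew}: the reaction function gives (5/6)P_{Brew} = 289/6, hence P_{Brew} = 57.8.
q_{Brew} = 226 − 3·57.8 + 57.8 = 110.4.

110.4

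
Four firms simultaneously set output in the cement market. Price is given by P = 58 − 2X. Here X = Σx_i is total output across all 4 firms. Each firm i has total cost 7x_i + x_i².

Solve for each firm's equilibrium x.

4.25

A representative firm's profit is π_i = x_i(58 − 2X) − 7x_i − x_i², with X = x_i + Σ_{j≠i} x_j.
First-order condition: 51 − 6x_i − 2Σ_{j≠i} x_j = 0.
With identical firms, set every x_j = x: then 51 − 6x − 6x = 0, i.e. x = 51/12 = 4.25.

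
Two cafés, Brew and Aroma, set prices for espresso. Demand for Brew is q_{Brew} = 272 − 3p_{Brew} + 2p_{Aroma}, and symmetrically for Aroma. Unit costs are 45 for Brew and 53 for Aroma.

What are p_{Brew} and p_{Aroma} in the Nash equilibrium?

103.25, 106.25

Brew's profit: π = (p_{Brew} − 45)(272 − 3p_{Brew} + 2p_{Aroma}).
∂π/∂p_{Brew} = 407 − 6p_{Brew} + 2p_{Aroma} = 0 ⇒ p_{Brew} = 407/6 + (1/3)p_{Aroma}.
Similarly p_{Aroma} = 431/6 + (1/3)p_{Brew}.
Substituting the second reaction function into the first: p_{Brew} = 407/6 + (1/3)(431/6 + (1/3)p_{Brew}), which gives (8/9)p_{Brew} = 826/9 ⇒ p_{Brew} = 103.25.
Then p_{Aroma} = 431/6 + (1/3)·103.25 = 106.25.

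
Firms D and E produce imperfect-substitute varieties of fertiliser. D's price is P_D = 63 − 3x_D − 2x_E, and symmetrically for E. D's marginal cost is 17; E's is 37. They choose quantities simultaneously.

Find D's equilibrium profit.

147

Firm D's profit: π = x_D(63 − 3x_D − 2x_E) − 17x_D.
∂π/∂x_D = 46 − 6x_D − 2x_E = 0 ⇒ x_D = 23/3 − (1/3)x_E.
Similarly x_E = 13/3 − (1/3)x_D.
Plugging x_E into D's best response: x_D = 23/3 − (1/3)(13/3 − (1/3)x_D) ⇒ (8/9)x_D = 56/9, so x_D = 7.
Then x_E = 13/3 − (1/3)·7 = 2.
P_D = 63 − 3·7 − 2·2 = 38.
Profit = (38 − 17)·7 = 147.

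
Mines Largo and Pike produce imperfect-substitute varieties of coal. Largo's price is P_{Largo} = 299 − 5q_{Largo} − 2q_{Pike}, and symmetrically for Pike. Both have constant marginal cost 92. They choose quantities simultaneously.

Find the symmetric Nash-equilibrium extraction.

Mine Largo's profit: π = q_{Largo}(299 − 5q_{Largo} − 2q_{Pike}) − 92q_{Largo}.
∂π/∂q_{Largo} = 207 − 10q_{Largo} − 2q_{Pike} = 0 ⇒ q_{Largo} = 20.7 − 0.2q_{Pike}.
Setting q_{Largo} = q_{Pike} in the reaction function: q_{Largo} = 20.7 − 0.2q_{Largo}, so q_{Largo} = 20.7 / 1.2 = 17.25.

17.25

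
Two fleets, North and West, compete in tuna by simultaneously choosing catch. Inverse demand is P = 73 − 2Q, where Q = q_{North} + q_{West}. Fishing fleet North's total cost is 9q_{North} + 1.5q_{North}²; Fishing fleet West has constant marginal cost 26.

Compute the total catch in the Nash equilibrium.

15.125

Fishing fleet North's profit: π = q_{North}(73 − 2(q_{North} + q_{West})) − 9q_{North} − 1.5q_{North}².
∂π/∂q_{North} = 64 − 7q_{North} − 2q_{West} = 0, so q_{North} = 64/7 − (2/7)q_{West}.
For West: ∂π/∂q_{West} = 47 − 4q_{West} − 2q_{North} = 0 ⇒ q_{West} = 11.75 − 0.5q_{North}.
Plugging q_{West} into North's best response: q_{North} = 64/7 − (2/7)(11.75 − 0.5q_{North}) ⇒ (6/7)q_{North} = 81/14, so q_{North} = 6.75.
Then q_{West} = 11.75 − 0.5·6.75 = 8.375.
Total catch: 6.75 + 8.375 = 15.125.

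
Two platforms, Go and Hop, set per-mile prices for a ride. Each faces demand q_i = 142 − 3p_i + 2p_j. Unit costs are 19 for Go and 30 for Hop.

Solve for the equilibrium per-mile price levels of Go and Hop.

Go's profit: π = (p_{Go} − 19)(142 − 3p_{Go} + 2p_{Hop}).
∂π/∂p_{Go} = 199 − 6p_{Go} + 2p_{Hop} = 0 ⇒ p_{Go} = 199/6 + (1/3)p_{Hop}.
Similarly p_{Hop} = 116/3 + (1/3)p_{Go}.
Plugging p_{Hop} into Go's best response: p_{Go} = 199/6 + (1/3)(116/3 + (1/3)p_{Go}) ⇒ (8/9)p_{Go} = 829/18, so p_{Go} = 51.8125.
Then p_{Hop} = 116/3 + (1/3)·51.8125 = 55.9375.

51.8125, 55.9375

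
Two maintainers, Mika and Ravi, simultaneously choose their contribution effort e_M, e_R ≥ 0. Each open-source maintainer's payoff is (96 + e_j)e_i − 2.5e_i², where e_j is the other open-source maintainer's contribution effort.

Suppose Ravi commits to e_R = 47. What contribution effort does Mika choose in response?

28.6

Mika's payoff is (96 + e_R)e_M − 2.5e_M².
∂π/∂e_M = 96 + e_R − 5e_M = 0, so e_M = 19.2 + 0.2e_R.
At e_R = 47: e_M = 19.2 + 0.2·47 = 28.6.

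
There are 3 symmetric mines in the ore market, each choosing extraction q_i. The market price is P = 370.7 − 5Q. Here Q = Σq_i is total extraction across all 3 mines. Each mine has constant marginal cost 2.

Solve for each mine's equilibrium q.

A representative mine's profit is π_i = q_i(370.7 − 5Q) − 2q_i, with Q = q_i + Σ_{j≠i} q_j.
First-order condition: 368.7 − 10q_i − 5Σ_{j≠i} q_j = 0.
With identical mines, set every q_j = q: then 368.7 − 10q − 10q = 0, i.e. q = 368.7/20 = 18.435.

18.435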